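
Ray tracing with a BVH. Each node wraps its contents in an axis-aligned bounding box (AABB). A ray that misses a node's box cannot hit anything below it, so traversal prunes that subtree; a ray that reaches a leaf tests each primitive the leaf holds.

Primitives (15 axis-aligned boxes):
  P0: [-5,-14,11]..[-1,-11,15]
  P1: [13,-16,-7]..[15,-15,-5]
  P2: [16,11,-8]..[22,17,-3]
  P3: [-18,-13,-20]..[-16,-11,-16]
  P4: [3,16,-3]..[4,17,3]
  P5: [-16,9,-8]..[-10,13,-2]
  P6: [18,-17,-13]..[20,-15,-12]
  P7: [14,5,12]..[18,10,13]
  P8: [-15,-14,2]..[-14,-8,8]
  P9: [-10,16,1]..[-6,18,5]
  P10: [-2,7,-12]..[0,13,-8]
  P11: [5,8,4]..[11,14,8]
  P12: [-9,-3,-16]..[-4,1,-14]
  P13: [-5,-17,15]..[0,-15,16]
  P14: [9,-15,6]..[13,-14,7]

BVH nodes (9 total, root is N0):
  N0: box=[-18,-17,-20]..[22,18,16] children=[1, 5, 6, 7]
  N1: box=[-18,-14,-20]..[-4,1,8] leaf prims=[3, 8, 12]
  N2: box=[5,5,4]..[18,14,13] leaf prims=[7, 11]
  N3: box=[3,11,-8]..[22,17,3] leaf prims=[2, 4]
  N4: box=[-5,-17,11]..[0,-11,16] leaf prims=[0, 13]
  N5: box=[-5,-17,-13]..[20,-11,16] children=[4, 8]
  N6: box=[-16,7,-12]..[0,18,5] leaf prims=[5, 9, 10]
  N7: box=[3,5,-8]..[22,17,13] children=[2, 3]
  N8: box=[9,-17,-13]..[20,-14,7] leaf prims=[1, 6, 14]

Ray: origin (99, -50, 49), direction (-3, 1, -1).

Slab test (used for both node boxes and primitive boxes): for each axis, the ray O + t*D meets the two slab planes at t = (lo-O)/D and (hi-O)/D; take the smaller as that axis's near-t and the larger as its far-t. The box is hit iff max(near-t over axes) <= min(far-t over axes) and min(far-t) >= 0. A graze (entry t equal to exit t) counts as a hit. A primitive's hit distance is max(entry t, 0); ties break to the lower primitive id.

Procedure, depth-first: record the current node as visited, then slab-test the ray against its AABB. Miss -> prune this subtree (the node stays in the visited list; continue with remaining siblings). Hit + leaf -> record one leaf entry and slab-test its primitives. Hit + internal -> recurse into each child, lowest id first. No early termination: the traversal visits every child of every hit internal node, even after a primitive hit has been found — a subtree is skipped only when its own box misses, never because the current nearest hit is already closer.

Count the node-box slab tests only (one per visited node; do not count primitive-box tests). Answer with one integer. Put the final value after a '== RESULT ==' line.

Trace the traversal:
N0 x:[77/3,39] y:[33,68] z:[33,69] -> hit [33,39], descend [1, 5, 6, 7]
  N1 x:[103/3,39] y:[36,51] z:[41,69] -> miss, prune
  N5 x:[79/3,104/3] y:[33,39] z:[33,62] -> hit [33,104/3], descend [4, 8]
    N4 x:[33,104/3] y:[33,39] z:[33,38] -> hit [33,104/3] leaf, test {P0(miss), P13@t=33}
    N8 x:[79/3,30] y:[33,36] z:[42,62] -> miss, prune
  N6 x:[33,115/3] y:[57,68] z:[44,61] -> miss, prune
  N7 x:[77/3,32] y:[55,67] z:[36,57] -> miss, prune

Visited [0, 1, 5, 4, 8, 6, 7]. Tests: 7 box, 1 leaf. Nearest: P13.

== RESULT ==
7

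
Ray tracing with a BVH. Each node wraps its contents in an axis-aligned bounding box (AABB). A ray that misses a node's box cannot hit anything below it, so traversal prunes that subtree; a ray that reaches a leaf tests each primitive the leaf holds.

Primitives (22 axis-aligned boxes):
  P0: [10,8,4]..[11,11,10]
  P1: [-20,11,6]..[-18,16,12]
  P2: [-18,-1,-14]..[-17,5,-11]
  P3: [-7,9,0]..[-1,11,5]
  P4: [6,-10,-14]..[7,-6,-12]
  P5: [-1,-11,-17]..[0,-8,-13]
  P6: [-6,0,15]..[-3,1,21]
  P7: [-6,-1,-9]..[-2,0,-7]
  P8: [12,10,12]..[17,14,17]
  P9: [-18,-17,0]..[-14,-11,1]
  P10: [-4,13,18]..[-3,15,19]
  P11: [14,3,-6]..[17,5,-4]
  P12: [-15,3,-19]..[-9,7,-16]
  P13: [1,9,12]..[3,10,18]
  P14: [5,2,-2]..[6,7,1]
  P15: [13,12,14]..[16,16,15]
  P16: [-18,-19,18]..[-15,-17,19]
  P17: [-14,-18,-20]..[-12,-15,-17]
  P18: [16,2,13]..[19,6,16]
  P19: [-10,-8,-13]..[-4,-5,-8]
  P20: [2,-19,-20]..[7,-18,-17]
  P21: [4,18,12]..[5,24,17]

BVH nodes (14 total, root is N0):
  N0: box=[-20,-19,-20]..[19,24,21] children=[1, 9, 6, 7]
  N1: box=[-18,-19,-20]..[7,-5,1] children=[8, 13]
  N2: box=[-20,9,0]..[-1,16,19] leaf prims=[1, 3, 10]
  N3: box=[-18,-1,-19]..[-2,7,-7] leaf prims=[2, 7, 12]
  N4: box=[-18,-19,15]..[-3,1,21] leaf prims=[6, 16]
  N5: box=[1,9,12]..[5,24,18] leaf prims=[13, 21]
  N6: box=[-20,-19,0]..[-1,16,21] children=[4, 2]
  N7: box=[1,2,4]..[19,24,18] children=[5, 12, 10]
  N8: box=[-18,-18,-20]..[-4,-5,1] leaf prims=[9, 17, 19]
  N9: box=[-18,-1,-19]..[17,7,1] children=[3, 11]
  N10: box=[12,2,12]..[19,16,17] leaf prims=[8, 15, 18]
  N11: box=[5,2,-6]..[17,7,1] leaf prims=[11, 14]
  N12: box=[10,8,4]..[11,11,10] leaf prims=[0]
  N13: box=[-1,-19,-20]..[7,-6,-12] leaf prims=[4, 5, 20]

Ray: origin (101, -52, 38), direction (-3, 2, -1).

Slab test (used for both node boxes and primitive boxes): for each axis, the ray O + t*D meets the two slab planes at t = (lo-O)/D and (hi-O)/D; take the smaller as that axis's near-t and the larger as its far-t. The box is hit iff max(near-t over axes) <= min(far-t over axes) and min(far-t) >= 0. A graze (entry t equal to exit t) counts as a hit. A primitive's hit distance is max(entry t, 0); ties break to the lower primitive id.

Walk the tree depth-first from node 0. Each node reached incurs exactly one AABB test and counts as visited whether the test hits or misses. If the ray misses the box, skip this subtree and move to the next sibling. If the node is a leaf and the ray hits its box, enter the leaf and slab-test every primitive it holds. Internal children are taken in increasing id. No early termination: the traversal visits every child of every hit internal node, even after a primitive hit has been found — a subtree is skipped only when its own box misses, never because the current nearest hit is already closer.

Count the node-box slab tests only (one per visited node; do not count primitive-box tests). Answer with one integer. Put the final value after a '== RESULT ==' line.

Trace the traversal:
N0 x:[82/3,121/3] y:[33/2,38] z:[17,58] -> hit [82/3,38], descend [1, 6, 7, 9]
  N1 x:[94/3,119/3] y:[33/2,47/2] z:[37,58] -> miss, prune
  N6 x:[34,121/3] y:[33/2,34] z:[17,38] -> hit [34,34], descend [2, 4]
    N2 x:[34,121/3] y:[61/2,34] z:[19,38] -> hit [34,34] leaf, test {P1(miss), P3(miss), P10(miss)}
    N4 x:[104/3,119/3] y:[33/2,53/2] z:[17,23] -> miss, prune
  N7 x:[82/3,100/3] y:[27,38] z:[20,34] -> hit [82/3,100/3], descend [5, 10, 12]
    N5 x:[32,100/3] y:[61/2,38] z:[20,26] -> miss, prune
    N10 x:[82/3,89/3] y:[27,34] z:[21,26] -> miss, prune
    N12 x:[30,91/3] y:[30,63/2] z:[28,34] -> hit [30,91/3] leaf, test {P0@t=30}
  N9 x:[28,119/3] y:[51/2,59/2] z:[37,57] -> miss, prune

Summary -> nodes [0, 1, 6, 2, 4, 7, 5, 10, 12, 9]; box-tests=10; leaf-entries=2; first=P0

== RESULT ==
10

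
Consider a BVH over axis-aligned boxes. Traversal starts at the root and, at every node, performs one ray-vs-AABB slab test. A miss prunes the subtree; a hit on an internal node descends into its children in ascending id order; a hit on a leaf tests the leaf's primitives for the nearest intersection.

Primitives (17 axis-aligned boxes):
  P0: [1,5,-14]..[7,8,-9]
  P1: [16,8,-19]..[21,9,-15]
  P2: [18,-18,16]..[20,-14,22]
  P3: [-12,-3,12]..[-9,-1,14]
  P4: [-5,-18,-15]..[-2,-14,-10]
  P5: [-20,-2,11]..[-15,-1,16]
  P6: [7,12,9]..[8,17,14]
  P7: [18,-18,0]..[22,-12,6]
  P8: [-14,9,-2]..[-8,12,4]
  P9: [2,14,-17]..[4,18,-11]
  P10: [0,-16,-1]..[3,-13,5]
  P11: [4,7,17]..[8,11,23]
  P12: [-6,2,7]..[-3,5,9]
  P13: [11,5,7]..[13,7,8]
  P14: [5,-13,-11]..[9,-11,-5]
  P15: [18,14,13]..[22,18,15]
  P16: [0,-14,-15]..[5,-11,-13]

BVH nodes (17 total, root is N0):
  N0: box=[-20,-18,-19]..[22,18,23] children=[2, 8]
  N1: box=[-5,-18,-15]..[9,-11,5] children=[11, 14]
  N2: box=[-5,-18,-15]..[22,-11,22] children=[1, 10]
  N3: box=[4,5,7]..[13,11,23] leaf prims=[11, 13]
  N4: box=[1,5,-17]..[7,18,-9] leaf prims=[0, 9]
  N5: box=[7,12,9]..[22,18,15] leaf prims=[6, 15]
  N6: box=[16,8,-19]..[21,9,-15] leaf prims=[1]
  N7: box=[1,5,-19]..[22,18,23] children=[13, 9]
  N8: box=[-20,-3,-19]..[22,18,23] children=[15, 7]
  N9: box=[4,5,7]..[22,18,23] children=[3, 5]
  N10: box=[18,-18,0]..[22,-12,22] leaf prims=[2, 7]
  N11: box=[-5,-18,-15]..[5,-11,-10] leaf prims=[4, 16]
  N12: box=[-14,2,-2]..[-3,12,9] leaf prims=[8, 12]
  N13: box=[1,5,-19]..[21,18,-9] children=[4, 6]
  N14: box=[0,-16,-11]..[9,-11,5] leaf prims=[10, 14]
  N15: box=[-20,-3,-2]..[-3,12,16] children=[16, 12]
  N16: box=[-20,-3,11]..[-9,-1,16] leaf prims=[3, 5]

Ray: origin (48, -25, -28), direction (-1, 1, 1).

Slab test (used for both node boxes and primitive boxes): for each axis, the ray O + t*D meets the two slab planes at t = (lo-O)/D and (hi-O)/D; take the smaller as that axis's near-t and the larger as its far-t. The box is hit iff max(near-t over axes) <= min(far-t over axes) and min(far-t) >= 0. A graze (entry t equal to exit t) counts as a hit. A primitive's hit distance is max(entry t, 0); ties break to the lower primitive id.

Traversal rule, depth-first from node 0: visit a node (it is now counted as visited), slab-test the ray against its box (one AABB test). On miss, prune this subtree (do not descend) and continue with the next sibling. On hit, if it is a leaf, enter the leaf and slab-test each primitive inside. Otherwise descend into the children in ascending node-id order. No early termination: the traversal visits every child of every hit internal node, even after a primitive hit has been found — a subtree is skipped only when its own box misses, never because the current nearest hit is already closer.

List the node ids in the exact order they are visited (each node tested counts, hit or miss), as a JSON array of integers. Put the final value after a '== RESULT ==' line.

Trace the traversal:
N0 x:[26,68] y:[7,43] z:[9,51] -> hit [26,43], descend [2, 8]
  N2 x:[26,53] y:[7,14] z:[13,50] -> miss, prune
  N8 x:[26,68] y:[22,43] z:[9,51] -> hit [26,43], descend [7, 15]
    N7 x:[26,47] y:[30,43] z:[9,51] -> hit [30,43], descend [9, 13]
      N9 x:[26,44] y:[30,43] z:[35,51] -> hit [35,43], descend [3, 5]
        N3 x:[35,44] y:[30,36] z:[35,51] -> hit [35,36] leaf, test {P11(miss), P13(miss)}
        N5 x:[26,41] y:[37,43] z:[37,43] -> hit [37,41] leaf, test {P6@t=40, P15(miss)}
      N13 x:[27,47] y:[30,43] z:[9,19] -> miss, prune
    N15 x:[51,68] y:[22,37] z:[26,44] -> miss, prune

Summary -> nodes [0, 2, 8, 7, 9, 3, 5, 13, 15]; box-tests=9; leaf-entries=2; first=P6

== RESULT ==
[0, 2, 8, 7, 9, 3, 5, 13, 15]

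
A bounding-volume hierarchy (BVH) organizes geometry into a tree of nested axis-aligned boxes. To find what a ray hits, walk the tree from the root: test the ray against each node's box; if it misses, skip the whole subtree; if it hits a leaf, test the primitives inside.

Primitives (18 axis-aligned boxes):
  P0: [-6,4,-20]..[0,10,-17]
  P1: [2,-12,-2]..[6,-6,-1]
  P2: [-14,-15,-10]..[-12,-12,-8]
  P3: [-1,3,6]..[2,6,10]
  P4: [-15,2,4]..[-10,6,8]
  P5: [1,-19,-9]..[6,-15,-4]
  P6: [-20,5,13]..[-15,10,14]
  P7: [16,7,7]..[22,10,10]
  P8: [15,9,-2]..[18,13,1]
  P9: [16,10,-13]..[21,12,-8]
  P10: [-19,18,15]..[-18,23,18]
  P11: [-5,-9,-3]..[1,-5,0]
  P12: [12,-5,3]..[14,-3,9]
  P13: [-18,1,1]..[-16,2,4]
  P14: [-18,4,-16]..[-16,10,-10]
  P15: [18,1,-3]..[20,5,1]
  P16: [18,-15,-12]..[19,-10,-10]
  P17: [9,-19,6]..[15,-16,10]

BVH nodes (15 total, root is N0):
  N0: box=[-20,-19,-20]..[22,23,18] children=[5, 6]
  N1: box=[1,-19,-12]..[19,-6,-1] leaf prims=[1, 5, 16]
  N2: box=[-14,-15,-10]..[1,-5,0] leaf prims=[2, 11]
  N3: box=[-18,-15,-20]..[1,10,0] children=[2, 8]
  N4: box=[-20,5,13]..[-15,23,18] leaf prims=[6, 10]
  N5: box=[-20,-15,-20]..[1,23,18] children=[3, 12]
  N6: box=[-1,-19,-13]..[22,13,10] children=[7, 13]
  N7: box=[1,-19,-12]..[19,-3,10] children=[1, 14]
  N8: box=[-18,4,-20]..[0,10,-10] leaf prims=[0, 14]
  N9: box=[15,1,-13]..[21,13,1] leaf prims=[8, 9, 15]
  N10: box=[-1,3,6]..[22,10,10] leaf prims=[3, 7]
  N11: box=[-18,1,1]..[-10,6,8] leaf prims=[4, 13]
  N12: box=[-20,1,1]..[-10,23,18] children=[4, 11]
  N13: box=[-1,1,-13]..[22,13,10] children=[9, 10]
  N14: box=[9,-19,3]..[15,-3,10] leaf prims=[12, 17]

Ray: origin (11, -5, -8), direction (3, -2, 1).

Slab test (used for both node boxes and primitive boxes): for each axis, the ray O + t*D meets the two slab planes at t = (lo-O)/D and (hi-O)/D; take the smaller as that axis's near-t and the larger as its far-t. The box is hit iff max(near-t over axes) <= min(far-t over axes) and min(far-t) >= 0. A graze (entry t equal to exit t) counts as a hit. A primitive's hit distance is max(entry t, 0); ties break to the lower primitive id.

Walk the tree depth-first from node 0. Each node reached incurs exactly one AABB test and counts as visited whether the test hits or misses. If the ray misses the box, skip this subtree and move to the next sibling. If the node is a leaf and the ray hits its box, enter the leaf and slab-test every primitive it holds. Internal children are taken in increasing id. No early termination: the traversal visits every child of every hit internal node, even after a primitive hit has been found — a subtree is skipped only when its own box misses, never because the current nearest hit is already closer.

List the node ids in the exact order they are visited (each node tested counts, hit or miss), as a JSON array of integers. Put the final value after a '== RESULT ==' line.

Walk:
N0 x:[-31/3,11/3] y:[-14,7] z:[-12,26] -> hit [-31/3,11/3], descend [5, 6]
  N5 x:[-31/3,-10/3] y:[-14,5] z:[-12,26] -> miss, prune
  N6 x:[-4,11/3] y:[-9,7] z:[-5,18] -> hit [-4,11/3], descend [7, 13]
    N7 x:[-10/3,8/3] y:[-1,7] z:[-4,18] -> hit [-1,8/3], descend [1, 14]
      N1 x:[-10/3,8/3] y:[1/2,7] z:[-4,7] -> hit [1/2,8/3] leaf, test {P1(miss), P5(miss), P16(miss)}
      N14 x:[-2/3,4/3] y:[-1,7] z:[11,18] -> miss, prune
    N13 x:[-4,11/3] y:[-9,-3] z:[-5,18] -> miss, prune

7 AABB tests over nodes [0, 5, 6, 7, 1, 14, 13]; 1 leaf entered; closest miss.

== RESULT ==
[0, 5, 6, 7, 1, 14, 13]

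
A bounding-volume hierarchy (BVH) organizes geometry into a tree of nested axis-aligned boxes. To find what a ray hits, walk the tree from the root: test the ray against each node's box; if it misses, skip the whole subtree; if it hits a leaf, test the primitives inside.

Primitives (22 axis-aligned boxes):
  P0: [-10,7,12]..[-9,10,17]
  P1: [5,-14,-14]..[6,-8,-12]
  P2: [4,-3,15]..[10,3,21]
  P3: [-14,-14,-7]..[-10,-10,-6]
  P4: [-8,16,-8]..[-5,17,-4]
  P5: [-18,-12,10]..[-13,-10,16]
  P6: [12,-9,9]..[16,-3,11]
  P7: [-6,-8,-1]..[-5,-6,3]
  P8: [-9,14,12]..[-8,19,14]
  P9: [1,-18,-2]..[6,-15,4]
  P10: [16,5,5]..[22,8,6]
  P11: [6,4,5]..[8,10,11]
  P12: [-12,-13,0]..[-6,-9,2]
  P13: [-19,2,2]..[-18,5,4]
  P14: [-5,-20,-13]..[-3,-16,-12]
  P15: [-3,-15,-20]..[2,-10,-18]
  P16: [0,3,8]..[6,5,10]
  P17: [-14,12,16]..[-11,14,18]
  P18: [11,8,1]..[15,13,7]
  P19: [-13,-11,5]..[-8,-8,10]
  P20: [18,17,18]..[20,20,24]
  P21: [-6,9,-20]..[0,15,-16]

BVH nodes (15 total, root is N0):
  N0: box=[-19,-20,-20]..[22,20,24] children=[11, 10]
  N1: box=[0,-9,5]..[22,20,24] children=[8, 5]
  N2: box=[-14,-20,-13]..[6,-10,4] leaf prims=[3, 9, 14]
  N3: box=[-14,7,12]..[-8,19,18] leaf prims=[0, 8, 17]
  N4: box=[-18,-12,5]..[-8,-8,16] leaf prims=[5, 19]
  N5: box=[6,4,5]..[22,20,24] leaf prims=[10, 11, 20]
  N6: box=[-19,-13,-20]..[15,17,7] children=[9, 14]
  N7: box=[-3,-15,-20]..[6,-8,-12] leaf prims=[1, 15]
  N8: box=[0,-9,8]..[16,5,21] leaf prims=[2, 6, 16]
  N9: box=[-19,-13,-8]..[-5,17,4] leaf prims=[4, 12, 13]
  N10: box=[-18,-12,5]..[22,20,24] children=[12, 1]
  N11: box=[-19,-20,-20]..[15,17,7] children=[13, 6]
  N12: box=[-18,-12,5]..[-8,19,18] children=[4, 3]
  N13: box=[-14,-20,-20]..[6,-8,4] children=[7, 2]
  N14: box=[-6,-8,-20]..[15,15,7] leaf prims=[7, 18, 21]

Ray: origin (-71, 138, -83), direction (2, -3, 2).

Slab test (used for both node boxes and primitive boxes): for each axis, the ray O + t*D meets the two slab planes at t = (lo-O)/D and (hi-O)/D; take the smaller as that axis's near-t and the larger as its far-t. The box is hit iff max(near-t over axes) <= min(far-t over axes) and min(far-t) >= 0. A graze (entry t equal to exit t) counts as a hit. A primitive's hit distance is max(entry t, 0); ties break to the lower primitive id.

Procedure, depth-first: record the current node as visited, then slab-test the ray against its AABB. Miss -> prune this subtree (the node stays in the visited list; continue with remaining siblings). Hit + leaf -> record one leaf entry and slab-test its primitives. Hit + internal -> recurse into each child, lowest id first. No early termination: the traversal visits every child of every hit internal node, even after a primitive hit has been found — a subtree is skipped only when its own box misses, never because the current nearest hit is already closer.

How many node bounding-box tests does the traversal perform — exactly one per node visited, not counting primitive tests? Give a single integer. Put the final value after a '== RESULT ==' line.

Trace the traversal:
N0 x:[26,93/2] y:[118/3,158/3] z:[63/2,107/2] -> hit [118/3,93/2], descend [10, 11]
  N10 x:[53/2,93/2] y:[118/3,50] z:[44,107/2] -> hit [44,93/2], descend [1, 12]
    N1 x:[71/2,93/2] y:[118/3,49] z:[44,107/2] -> hit [44,93/2], descend [5, 8]
      N5 x:[77/2,93/2] y:[118/3,134/3] z:[44,107/2] -> hit [44,134/3] leaf, test {P10@t=44, P11(miss), P20(miss)}
      N8 x:[71/2,87/2] y:[133/3,49] z:[91/2,52] -> miss, prune
    N12 x:[53/2,63/2] y:[119/3,50] z:[44,101/2] -> miss, prune
  N11 x:[26,43] y:[121/3,158/3] z:[63/2,45] -> hit [121/3,43], descend [6, 13]
    N6 x:[26,43] y:[121/3,151/3] z:[63/2,45] -> hit [121/3,43], descend [9, 14]
      N9 x:[26,33] y:[121/3,151/3] z:[75/2,87/2] -> miss, prune
      N14 x:[65/2,43] y:[41,146/3] z:[63/2,45] -> hit [41,43] leaf, test {P7(miss), P18@t=42, P21(miss)}
    N13 x:[57/2,77/2] y:[146/3,158/3] z:[63/2,87/2] -> miss, prune

order=[0, 10, 1, 5, 8, 12, 11, 6, 9, 14, 13]  |boxes|=11  |leaves|=2  hit=P18

== RESULT ==
11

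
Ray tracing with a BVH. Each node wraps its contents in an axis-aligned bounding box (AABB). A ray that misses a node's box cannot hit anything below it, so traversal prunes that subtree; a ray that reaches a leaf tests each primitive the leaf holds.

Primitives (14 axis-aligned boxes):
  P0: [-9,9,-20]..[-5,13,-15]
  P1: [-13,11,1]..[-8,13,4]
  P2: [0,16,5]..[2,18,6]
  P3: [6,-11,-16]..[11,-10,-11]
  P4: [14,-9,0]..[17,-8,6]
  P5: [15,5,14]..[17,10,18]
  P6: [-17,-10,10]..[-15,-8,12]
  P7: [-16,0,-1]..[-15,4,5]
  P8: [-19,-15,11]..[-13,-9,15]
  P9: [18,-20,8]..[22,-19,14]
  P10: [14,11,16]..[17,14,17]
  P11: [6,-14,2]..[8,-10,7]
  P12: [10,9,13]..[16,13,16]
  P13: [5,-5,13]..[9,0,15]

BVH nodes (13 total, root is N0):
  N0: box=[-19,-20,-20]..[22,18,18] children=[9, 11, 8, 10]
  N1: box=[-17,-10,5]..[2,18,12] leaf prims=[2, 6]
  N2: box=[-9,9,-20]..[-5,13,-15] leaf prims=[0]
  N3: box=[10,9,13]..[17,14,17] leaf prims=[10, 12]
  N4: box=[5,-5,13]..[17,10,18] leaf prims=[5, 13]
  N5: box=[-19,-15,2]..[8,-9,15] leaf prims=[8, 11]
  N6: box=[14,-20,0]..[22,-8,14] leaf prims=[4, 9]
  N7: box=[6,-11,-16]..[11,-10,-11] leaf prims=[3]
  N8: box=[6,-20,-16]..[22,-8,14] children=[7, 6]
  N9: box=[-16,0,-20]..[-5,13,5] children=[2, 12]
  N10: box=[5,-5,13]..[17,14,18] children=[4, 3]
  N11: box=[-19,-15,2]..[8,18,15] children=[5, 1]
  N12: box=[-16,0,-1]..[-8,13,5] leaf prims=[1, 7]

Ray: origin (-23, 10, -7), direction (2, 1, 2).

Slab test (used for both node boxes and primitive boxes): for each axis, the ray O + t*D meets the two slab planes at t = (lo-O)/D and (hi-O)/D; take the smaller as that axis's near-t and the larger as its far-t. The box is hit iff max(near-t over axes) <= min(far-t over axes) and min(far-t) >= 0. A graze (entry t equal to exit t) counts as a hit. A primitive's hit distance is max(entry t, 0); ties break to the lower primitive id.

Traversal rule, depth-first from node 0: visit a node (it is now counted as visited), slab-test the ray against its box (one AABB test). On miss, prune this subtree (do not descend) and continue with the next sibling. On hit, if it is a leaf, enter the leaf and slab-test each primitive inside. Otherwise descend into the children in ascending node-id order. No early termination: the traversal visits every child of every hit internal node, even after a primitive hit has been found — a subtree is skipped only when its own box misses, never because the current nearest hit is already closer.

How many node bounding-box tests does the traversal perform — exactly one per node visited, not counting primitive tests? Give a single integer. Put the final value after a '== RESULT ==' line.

Walk:
N0 x:[2,45/2] y:[-30,8] z:[-13/2,25/2] -> hit [2,8], descend [8, 9, 10, 11]
  N8 x:[29/2,45/2] y:[-30,-18] z:[-9/2,21/2] -> miss, prune
  N9 x:[7/2,9] y:[-10,3] z:[-13/2,6] -> miss, prune
  N10 x:[14,20] y:[-15,4] z:[10,25/2] -> miss, prune
  N11 x:[2,31/2] y:[-25,8] z:[9/2,11] -> hit [9/2,8], descend [1, 5]
    N1 x:[3,25/2] y:[-20,8] z:[6,19/2] -> hit [6,8] leaf, test {P2(miss), P6(miss)}
    N5 x:[2,31/2] y:[-25,-19] z:[9/2,11] -> miss, prune

7 AABB tests over nodes [0, 8, 9, 10, 11, 1, 5]; 1 leaf entered; closest miss.

== RESULT ==
7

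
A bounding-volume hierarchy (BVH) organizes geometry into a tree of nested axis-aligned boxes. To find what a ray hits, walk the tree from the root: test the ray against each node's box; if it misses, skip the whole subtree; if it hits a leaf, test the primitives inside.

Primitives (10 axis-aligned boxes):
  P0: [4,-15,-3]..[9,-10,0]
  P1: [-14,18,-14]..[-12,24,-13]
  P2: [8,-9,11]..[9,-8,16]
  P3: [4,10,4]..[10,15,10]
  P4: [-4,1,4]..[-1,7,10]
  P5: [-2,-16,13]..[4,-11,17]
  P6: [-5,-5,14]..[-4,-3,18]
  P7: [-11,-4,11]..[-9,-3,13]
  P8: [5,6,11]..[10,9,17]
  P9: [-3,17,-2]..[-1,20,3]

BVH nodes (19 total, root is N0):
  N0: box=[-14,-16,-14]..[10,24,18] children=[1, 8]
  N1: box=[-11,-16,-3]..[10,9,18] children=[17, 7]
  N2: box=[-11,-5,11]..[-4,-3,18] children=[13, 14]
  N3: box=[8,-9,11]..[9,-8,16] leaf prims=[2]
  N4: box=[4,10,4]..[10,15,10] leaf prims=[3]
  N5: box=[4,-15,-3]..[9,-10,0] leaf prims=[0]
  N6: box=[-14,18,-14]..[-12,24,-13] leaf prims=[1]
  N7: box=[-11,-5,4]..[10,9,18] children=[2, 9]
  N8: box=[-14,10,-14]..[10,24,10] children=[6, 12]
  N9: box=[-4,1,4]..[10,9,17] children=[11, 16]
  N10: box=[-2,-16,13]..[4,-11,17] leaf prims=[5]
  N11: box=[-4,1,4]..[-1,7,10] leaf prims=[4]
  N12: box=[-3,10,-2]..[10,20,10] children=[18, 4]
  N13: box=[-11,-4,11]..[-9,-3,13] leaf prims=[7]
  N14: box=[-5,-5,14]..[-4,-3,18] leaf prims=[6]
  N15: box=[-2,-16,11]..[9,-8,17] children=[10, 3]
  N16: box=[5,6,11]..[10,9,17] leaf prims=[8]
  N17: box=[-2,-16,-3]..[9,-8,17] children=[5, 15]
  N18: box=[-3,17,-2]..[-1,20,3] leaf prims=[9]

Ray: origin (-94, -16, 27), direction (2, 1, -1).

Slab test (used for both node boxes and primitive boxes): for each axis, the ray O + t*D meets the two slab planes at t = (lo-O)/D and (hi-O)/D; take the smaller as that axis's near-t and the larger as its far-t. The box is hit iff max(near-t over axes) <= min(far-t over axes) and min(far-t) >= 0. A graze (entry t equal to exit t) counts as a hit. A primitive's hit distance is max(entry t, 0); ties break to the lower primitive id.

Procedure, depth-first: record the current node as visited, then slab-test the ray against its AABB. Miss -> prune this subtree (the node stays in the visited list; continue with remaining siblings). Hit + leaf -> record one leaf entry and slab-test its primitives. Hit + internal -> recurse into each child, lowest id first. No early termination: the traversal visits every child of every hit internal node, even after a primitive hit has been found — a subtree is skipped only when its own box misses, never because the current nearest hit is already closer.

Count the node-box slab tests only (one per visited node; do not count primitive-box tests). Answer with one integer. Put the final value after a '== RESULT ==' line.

Walk:
N0 x:[40,52] y:[0,40] z:[9,41] -> hit [40,40], descend [1, 8]
  N1 x:[83/2,52] y:[0,25] z:[9,30] -> miss, prune
  N8 x:[40,52] y:[26,40] z:[17,41] -> hit [40,40], descend [6, 12]
    N6 x:[40,41] y:[34,40] z:[40,41] -> hit [40,40] leaf, test {P1@t=40}
    N12 x:[91/2,52] y:[26,36] z:[17,29] -> miss, prune

5 AABB tests over nodes [0, 1, 8, 6, 12]; 1 leaf entered; closest P1.

== RESULT ==
5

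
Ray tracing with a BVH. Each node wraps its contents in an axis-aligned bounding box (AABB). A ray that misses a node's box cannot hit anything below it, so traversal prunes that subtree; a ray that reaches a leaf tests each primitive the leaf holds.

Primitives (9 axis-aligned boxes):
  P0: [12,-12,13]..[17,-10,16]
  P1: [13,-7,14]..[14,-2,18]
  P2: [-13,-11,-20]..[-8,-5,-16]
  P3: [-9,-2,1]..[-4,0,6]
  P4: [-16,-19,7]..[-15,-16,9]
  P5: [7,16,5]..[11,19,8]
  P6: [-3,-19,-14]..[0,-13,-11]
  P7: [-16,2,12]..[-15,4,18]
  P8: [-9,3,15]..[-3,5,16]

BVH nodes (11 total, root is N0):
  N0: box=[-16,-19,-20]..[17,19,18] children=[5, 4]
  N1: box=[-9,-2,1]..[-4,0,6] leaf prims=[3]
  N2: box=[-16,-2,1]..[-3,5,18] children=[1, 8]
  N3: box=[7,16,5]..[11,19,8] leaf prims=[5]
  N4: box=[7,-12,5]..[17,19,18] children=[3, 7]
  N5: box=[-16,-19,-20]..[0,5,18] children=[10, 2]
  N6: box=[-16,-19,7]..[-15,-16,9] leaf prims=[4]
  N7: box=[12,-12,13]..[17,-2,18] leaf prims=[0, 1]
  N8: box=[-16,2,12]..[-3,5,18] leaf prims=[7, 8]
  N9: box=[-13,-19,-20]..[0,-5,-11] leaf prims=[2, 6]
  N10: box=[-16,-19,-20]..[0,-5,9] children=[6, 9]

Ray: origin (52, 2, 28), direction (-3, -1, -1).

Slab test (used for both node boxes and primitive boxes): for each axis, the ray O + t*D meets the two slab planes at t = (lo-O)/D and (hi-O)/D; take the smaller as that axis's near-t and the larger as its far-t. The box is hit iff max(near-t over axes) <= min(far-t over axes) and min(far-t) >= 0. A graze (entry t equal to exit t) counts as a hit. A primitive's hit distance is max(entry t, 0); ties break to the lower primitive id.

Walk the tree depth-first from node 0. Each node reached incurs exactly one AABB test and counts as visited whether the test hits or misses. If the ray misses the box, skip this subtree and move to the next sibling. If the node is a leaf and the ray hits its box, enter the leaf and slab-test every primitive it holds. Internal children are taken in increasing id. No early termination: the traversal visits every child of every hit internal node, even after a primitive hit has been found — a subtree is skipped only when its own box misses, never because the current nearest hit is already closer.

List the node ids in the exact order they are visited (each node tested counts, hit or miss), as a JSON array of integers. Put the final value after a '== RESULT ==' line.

Traverse from the root:
N0 x:[35/3,68/3] y:[-17,21] z:[10,48] -> hit [35/3,21], descend [4, 5]
  N4 x:[35/3,15] y:[-17,14] z:[10,23] -> hit [35/3,14], descend [3, 7]
    N3 x:[41/3,15] y:[-17,-14] z:[20,23] -> miss, prune
    N7 x:[35/3,40/3] y:[4,14] z:[10,15] -> hit [35/3,40/3] leaf, test {P0@t=12, P1(miss)}
  N5 x:[52/3,68/3] y:[-3,21] z:[10,48] -> hit [52/3,21], descend [2, 10]
    N2 x:[55/3,68/3] y:[-3,4] z:[10,27] -> miss, prune
    N10 x:[52/3,68/3] y:[7,21] z:[19,48] -> hit [19,21], descend [6, 9]
      N6 x:[67/3,68/3] y:[18,21] z:[19,21] -> miss, prune
      N9 x:[52/3,65/3] y:[7,21] z:[39,48] -> miss, prune

Visited [0, 4, 3, 7, 5, 2, 10, 6, 9]. Tests: 9 box, 1 leaf. Nearest: P0.

== RESULT ==
[0, 4, 3, 7, 5, 2, 10, 6, 9]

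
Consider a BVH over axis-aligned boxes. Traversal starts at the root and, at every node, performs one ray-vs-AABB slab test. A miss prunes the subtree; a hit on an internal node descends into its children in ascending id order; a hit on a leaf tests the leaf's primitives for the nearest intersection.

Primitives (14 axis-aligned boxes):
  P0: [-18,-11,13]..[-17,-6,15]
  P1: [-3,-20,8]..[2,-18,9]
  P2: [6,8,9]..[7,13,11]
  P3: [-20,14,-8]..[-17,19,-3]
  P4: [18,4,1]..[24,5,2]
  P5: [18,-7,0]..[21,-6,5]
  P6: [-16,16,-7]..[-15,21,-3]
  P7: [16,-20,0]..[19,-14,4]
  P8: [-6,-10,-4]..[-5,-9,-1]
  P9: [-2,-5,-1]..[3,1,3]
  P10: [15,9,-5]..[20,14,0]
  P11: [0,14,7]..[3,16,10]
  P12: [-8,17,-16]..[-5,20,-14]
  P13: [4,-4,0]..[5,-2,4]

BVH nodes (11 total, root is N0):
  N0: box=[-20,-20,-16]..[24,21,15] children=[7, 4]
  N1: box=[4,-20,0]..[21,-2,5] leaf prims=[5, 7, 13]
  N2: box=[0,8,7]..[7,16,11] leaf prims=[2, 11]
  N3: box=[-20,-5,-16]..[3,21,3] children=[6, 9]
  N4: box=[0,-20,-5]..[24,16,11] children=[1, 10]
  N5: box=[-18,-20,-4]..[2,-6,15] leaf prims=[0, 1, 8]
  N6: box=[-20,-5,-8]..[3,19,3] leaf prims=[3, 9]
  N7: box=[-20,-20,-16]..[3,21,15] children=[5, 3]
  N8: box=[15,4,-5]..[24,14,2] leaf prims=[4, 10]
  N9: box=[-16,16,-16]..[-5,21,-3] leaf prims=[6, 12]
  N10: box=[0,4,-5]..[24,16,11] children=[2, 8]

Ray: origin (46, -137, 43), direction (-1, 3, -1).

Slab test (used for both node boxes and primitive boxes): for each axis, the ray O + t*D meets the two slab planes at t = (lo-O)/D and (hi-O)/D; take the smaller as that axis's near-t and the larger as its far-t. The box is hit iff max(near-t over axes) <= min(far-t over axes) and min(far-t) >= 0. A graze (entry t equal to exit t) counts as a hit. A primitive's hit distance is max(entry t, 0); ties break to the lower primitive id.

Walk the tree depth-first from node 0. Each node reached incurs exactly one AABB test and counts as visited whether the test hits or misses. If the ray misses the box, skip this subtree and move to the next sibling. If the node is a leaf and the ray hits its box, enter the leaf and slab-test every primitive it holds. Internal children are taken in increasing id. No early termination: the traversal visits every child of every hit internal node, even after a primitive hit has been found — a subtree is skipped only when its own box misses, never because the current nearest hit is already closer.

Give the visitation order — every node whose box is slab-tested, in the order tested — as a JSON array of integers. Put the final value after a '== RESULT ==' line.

Walk:
N0 x:[22,66] y:[39,158/3] z:[28,59] -> hit [39,158/3], descend [4, 7]
  N4 x:[22,46] y:[39,51] z:[32,48] -> hit [39,46], descend [1, 10]
    N1 x:[25,42] y:[39,45] z:[38,43] -> hit [39,42] leaf, test {P5(miss), P7(miss), P13(miss)}
    N10 x:[22,46] y:[47,51] z:[32,48] -> miss, prune
  N7 x:[43,66] y:[39,158/3] z:[28,59] -> hit [43,158/3], descend [3, 5]
    N3 x:[43,66] y:[44,158/3] z:[40,59] -> hit [44,158/3], descend [6, 9]
      N6 x:[43,66] y:[44,52] z:[40,51] -> hit [44,51] leaf, test {P3(miss), P9@t=44}
      N9 x:[51,62] y:[51,158/3] z:[46,59] -> hit [51,158/3] leaf, test {P6(miss), P12(miss)}
    N5 x:[44,64] y:[39,131/3] z:[28,47] -> miss, prune

order=[0, 4, 1, 10, 7, 3, 6, 9, 5]  |boxes|=9  |leaves|=3  hit=P9

== RESULT ==
[0, 4, 1, 10, 7, 3, 6, 9, 5]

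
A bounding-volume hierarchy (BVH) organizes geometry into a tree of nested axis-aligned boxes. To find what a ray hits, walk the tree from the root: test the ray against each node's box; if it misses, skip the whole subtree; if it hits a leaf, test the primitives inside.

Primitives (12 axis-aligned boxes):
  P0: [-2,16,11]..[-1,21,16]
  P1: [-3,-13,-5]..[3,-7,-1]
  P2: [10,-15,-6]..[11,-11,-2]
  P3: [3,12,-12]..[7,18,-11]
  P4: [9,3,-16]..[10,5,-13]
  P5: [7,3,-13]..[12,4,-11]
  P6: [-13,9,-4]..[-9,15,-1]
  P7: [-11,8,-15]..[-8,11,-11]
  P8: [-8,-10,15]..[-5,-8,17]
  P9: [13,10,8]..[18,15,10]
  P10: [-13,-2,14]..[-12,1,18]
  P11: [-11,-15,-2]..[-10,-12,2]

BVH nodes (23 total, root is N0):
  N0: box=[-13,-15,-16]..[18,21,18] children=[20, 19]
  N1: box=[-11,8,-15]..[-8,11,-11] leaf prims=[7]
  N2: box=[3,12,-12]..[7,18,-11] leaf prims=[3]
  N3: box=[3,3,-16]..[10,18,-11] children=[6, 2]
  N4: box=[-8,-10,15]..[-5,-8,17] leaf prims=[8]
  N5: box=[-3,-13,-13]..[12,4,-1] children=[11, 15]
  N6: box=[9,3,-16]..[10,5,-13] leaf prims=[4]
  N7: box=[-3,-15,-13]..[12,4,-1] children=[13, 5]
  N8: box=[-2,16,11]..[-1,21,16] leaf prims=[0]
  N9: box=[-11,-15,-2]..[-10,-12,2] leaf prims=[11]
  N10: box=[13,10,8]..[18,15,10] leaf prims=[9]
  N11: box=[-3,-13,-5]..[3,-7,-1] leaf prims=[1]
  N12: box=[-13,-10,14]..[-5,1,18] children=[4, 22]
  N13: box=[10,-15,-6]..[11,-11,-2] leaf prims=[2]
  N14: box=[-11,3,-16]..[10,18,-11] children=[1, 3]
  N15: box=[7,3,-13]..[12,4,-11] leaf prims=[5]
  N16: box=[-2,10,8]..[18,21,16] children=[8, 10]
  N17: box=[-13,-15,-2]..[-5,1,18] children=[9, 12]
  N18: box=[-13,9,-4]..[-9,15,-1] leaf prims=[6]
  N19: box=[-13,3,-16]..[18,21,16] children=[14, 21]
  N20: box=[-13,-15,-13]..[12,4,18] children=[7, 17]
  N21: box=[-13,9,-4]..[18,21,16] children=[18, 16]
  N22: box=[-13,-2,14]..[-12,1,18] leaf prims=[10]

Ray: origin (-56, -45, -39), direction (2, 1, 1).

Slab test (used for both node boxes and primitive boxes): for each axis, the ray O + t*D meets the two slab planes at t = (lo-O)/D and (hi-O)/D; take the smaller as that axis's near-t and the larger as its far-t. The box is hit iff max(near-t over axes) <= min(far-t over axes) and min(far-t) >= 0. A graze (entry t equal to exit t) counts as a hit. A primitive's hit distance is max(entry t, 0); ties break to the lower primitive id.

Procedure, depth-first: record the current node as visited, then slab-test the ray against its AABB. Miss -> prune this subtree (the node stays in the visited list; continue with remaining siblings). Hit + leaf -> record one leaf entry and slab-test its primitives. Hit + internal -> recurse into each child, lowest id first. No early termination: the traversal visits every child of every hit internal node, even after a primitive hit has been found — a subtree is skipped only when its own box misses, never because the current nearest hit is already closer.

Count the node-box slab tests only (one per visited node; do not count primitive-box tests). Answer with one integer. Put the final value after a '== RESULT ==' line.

Traverse from the root:
N0 x:[43/2,37] y:[30,66] z:[23,57] -> hit [30,37], descend [19, 20]
  N19 x:[43/2,37] y:[48,66] z:[23,55] -> miss, prune
  N20 x:[43/2,34] y:[30,49] z:[26,57] -> hit [30,34], descend [7, 17]
    N7 x:[53/2,34] y:[30,49] z:[26,38] -> hit [30,34], descend [5, 13]
      N5 x:[53/2,34] y:[32,49] z:[26,38] -> hit [32,34], descend [11, 15]
        N11 x:[53/2,59/2] y:[32,38] z:[34,38] -> miss, prune
        N15 x:[63/2,34] y:[48,49] z:[26,28] -> miss, prune
      N13 x:[33,67/2] y:[30,34] z:[33,37] -> hit [33,67/2] leaf, test {P2@t=33}
    N17 x:[43/2,51/2] y:[30,46] z:[37,57] -> miss, prune

Visited [0, 19, 20, 7, 5, 11, 15, 13, 17]. Tests: 9 box, 1 leaf. Nearest: P2.

== RESULT ==
9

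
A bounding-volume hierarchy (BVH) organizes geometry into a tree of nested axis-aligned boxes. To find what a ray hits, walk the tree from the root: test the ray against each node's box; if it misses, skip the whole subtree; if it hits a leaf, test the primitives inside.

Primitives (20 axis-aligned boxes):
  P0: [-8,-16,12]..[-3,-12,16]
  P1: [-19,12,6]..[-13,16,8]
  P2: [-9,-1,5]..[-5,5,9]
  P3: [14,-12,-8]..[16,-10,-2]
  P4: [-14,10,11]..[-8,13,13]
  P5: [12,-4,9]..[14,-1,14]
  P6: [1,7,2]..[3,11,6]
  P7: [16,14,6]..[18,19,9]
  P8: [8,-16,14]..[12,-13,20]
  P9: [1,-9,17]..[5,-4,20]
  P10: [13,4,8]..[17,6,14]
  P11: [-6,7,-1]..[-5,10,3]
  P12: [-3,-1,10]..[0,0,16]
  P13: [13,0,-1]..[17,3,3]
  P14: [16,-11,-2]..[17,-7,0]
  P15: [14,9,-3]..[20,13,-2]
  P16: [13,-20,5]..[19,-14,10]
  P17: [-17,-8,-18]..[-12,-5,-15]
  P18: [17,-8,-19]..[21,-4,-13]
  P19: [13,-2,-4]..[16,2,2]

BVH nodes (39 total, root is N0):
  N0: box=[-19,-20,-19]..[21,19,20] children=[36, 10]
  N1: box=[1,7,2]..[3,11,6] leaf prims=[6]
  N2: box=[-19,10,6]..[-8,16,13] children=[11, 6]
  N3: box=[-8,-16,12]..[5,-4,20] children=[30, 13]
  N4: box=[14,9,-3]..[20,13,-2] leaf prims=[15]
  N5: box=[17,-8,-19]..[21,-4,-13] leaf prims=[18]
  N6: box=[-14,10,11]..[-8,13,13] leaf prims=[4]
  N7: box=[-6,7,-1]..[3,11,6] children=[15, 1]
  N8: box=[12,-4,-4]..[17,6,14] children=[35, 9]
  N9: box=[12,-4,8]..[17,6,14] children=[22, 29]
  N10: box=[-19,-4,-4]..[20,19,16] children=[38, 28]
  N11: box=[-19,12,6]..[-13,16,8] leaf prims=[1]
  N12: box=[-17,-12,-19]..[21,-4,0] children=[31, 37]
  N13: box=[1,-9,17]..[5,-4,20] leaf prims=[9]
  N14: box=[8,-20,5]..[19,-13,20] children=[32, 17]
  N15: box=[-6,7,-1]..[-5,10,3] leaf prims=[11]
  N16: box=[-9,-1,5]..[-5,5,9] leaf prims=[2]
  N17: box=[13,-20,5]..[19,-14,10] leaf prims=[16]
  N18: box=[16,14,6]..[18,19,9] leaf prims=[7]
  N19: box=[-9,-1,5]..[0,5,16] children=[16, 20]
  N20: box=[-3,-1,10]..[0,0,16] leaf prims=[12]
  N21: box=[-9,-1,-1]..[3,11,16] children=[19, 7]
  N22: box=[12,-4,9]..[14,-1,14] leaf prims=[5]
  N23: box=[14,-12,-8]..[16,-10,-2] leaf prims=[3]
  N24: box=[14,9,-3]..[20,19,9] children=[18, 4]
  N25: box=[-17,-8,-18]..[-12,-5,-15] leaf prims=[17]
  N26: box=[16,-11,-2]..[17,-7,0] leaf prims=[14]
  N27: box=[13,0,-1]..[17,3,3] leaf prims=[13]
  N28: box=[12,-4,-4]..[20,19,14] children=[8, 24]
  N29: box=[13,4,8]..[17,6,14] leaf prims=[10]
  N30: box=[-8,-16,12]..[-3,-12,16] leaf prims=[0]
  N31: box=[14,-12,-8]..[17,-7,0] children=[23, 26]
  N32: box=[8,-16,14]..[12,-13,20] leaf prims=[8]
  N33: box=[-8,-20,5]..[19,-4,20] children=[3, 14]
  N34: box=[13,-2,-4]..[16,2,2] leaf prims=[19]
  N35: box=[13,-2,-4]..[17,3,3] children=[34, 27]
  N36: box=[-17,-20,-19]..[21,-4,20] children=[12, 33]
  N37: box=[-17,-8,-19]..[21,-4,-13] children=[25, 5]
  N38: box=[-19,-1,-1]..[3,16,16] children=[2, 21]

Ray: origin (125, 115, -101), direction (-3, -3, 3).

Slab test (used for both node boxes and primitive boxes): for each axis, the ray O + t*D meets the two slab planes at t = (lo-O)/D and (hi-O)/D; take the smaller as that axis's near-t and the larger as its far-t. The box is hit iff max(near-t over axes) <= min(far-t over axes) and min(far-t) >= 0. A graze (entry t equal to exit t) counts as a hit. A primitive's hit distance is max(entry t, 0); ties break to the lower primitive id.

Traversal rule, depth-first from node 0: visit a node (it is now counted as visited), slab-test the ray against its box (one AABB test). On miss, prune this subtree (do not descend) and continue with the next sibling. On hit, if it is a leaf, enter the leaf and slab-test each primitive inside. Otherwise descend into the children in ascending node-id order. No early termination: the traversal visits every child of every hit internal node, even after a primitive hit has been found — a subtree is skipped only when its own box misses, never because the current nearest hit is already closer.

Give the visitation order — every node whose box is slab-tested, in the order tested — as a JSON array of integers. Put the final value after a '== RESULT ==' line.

Trace the traversal:
N0 x:[104/3,48] y:[32,45] z:[82/3,121/3] -> hit [104/3,121/3], descend [10, 36]
  N10 x:[35,48] y:[32,119/3] z:[97/3,39] -> hit [35,39], descend [28, 38]
    N28 x:[35,113/3] y:[32,119/3] z:[97/3,115/3] -> hit [35,113/3], descend [8, 24]
      N8 x:[36,113/3] y:[109/3,119/3] z:[97/3,115/3] -> hit [109/3,113/3], descend [9, 35]
        N9 x:[36,113/3] y:[109/3,119/3] z:[109/3,115/3] -> hit [109/3,113/3], descend [22, 29]
          N22 x:[37,113/3] y:[116/3,119/3] z:[110/3,115/3] -> miss, prune
          N29 x:[36,112/3] y:[109/3,37] z:[109/3,115/3] -> hit [109/3,37] leaf, test {P10@t=109/3}
        N35 x:[36,112/3] y:[112/3,39] z:[97/3,104/3] -> miss, prune
      N24 x:[35,37] y:[32,106/3] z:[98/3,110/3] -> hit [35,106/3], descend [4, 18]
        N4 x:[35,37] y:[34,106/3] z:[98/3,33] -> miss, prune
        N18 x:[107/3,109/3] y:[32,101/3] z:[107/3,110/3] -> miss, prune
    N38 x:[122/3,48] y:[33,116/3] z:[100/3,39] -> miss, prune
  N36 x:[104/3,142/3] y:[119/3,45] z:[82/3,121/3] -> hit [119/3,121/3], descend [12, 33]
    N12 x:[104/3,142/3] y:[119/3,127/3] z:[82/3,101/3] -> miss, prune
    N33 x:[106/3,133/3] y:[119/3,45] z:[106/3,121/3] -> hit [119/3,121/3], descend [3, 14]
      N3 x:[40,133/3] y:[119/3,131/3] z:[113/3,121/3] -> hit [40,121/3], descend [13, 30]
        N13 x:[40,124/3] y:[119/3,124/3] z:[118/3,121/3] -> hit [40,121/3] leaf, test {P9@t=40}
        N30 x:[128/3,133/3] y:[127/3,131/3] z:[113/3,39] -> miss, prune
      N14 x:[106/3,39] y:[128/3,45] z:[106/3,121/3] -> miss, prune

Summary -> nodes [0, 10, 28, 8, 9, 22, 29, 35, 24, 4, 18, 38, 36, 12, 33, 3, 13, 30, 14]; box-tests=19; leaf-entries=2; first=P10

== RESULT ==
[0, 10, 28, 8, 9, 22, 29, 35, 24, 4, 18, 38, 36, 12, 33, 3, 13, 30, 14]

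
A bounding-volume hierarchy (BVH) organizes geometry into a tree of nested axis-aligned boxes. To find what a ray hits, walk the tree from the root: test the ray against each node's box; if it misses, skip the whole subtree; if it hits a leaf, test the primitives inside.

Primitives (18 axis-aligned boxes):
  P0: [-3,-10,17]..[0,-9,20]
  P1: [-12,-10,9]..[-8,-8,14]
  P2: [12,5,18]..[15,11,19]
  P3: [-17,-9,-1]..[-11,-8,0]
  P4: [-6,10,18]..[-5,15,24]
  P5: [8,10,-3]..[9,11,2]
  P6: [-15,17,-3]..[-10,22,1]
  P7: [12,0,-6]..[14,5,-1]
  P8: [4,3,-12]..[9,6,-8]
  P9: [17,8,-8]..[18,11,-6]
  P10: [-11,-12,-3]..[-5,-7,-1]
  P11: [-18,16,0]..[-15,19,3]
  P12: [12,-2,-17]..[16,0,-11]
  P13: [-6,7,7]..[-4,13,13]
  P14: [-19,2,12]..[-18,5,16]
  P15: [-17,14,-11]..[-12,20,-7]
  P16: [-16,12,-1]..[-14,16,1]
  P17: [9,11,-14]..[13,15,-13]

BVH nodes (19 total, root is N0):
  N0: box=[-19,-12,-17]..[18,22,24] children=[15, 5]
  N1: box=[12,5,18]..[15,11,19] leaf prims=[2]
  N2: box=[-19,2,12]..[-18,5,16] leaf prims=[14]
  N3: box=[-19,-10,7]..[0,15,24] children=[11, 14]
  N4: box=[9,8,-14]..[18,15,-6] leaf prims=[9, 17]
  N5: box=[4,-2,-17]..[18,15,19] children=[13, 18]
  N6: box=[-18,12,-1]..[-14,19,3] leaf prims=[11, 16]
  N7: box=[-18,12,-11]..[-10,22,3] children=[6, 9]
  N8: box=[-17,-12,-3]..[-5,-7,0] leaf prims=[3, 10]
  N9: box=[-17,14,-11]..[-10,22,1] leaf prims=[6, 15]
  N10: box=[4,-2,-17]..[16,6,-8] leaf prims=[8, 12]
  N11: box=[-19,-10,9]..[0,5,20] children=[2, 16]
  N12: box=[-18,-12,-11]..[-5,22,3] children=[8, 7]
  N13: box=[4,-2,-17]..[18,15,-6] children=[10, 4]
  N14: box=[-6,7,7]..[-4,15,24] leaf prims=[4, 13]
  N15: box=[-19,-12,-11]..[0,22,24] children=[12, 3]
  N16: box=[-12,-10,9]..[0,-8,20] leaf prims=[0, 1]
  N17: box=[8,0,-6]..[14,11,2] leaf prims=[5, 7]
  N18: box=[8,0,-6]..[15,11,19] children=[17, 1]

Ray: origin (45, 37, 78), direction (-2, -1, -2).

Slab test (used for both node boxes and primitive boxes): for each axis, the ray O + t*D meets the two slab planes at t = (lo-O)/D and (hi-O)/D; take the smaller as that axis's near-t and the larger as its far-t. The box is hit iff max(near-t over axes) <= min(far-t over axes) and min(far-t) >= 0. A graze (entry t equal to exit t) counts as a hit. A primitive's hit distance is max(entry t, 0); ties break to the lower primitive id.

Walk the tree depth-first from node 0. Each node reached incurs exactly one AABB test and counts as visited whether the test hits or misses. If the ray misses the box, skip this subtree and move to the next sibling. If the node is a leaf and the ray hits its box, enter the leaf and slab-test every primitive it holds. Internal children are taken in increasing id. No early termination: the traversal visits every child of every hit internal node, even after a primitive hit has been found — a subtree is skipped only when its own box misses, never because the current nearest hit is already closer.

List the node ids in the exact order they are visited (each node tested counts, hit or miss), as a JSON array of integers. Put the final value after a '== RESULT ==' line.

Traverse from the root:
N0 x:[27/2,32] y:[15,49] z:[27,95/2] -> hit [27,32], descend [5, 15]
  N5 x:[27/2,41/2] y:[22,39] z:[59/2,95/2] -> miss, prune
  N15 x:[45/2,32] y:[15,49] z:[27,89/2] -> hit [27,32], descend [3, 12]
    N3 x:[45/2,32] y:[22,47] z:[27,71/2] -> hit [27,32], descend [11, 14]
      N11 x:[45/2,32] y:[32,47] z:[29,69/2] -> hit [32,32], descend [2, 16]
        N2 x:[63/2,32] y:[32,35] z:[31,33] -> hit [32,32] leaf, test {P14@t=32}
        N16 x:[45/2,57/2] y:[45,47] z:[29,69/2] -> miss, prune
      N14 x:[49/2,51/2] y:[22,30] z:[27,71/2] -> miss, prune
    N12 x:[25,63/2] y:[15,49] z:[75/2,89/2] -> miss, prune

order=[0, 5, 15, 3, 11, 2, 16, 14, 12]  |boxes|=9  |leaves|=1  hit=P14

== RESULT ==
[0, 5, 15, 3, 11, 2, 16, 14, 12]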